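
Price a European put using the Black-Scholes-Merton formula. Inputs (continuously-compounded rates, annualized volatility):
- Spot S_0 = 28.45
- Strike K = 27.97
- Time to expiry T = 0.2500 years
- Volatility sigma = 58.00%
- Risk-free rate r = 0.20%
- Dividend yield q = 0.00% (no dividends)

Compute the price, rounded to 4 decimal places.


d1 = (ln(S/K) + (r - q + 0.5*sigma^2) * T) / (sigma * sqrt(T)) = 0.20539880
d2 = d1 - sigma * sqrt(T) = -0.08460120
exp(-rT) = 0.99950012; exp(-qT) = 1.00000000
P = K * exp(-rT) * N(-d2) - S_0 * exp(-qT) * N(-d1)
N(-d1) = 0.41863028; N(-d2) = 0.53371078
P = 27.9700 * 0.99950012 * 0.53371078 - 28.4500 * 1.00000000 * 0.41863028 = 3.0104

Answer: Price = 3.0104


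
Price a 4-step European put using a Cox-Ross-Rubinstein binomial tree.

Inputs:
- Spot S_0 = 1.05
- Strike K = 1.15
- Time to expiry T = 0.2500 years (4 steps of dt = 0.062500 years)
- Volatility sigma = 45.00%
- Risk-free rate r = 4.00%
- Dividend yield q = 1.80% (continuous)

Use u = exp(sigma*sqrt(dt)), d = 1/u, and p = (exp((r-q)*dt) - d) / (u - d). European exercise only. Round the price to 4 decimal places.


Answer: Price = V(0,0) = 0.1562

Derivation:
dt = T/N = 0.062500
u = exp(sigma*sqrt(dt)) = 1.119072; d = 1/u = 0.893597
p = (exp((r-q)*dt) - d) / (u - d) = 0.478007
Discount per step: exp(-r*dt) = 0.997503
Stock lattice S(k, i) with i counting down-moves:
  k=0: S(0,0) = 1.0500
  k=1: S(1,0) = 1.1750; S(1,1) = 0.9383
  k=2: S(2,0) = 1.3149; S(2,1) = 1.0500; S(2,2) = 0.8384
  k=3: S(3,0) = 1.4715; S(3,1) = 1.1750; S(3,2) = 0.9383; S(3,3) = 0.7492
  k=4: S(4,0) = 1.6467; S(4,1) = 1.3149; S(4,2) = 1.0500; S(4,3) = 0.8384; S(4,4) = 0.6695
Terminal payoffs V(N, i) = max(K - S_T, 0):
  V(4,0) = 0.000000; V(4,1) = 0.000000; V(4,2) = 0.100000; V(4,3) = 0.311558; V(4,4) = 0.480490
Backward induction: V(k, i) = exp(-r*dt) * [p * V(k+1, i) + (1-p) * V(k+1, i+1)].
  V(3,0) = exp(-r*dt) * [p*0.000000 + (1-p)*0.000000] = 0.000000
  V(3,1) = exp(-r*dt) * [p*0.000000 + (1-p)*0.100000] = 0.052069
  V(3,2) = exp(-r*dt) * [p*0.100000 + (1-p)*0.311558] = 0.209906
  V(3,3) = exp(-r*dt) * [p*0.311558 + (1-p)*0.480490] = 0.398741
  V(2,0) = exp(-r*dt) * [p*0.000000 + (1-p)*0.052069] = 0.027112
  V(2,1) = exp(-r*dt) * [p*0.052069 + (1-p)*0.209906] = 0.134123
  V(2,2) = exp(-r*dt) * [p*0.209906 + (1-p)*0.398741] = 0.307707
  V(1,0) = exp(-r*dt) * [p*0.027112 + (1-p)*0.134123] = 0.082764
  V(1,1) = exp(-r*dt) * [p*0.134123 + (1-p)*0.307707] = 0.224171
  V(0,0) = exp(-r*dt) * [p*0.082764 + (1-p)*0.224171] = 0.156187


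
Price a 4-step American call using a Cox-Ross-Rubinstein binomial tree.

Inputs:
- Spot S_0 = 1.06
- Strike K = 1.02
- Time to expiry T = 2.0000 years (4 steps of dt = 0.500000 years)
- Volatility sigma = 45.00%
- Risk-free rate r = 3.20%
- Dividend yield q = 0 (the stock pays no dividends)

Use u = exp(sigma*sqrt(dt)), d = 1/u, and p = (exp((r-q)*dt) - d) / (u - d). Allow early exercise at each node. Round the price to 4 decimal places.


Answer: Price = V(0,0) = 0.2977

Derivation:
dt = T/N = 0.500000
u = exp(sigma*sqrt(dt)) = 1.374648; d = 1/u = 0.727459
p = (exp((r-q)*dt) - d) / (u - d) = 0.446036
Discount per step: exp(-r*dt) = 0.984127
Stock lattice S(k, i) with i counting down-moves:
  k=0: S(0,0) = 1.0600
  k=1: S(1,0) = 1.4571; S(1,1) = 0.7711
  k=2: S(2,0) = 2.0030; S(2,1) = 1.0600; S(2,2) = 0.5609
  k=3: S(3,0) = 2.7535; S(3,1) = 1.4571; S(3,2) = 0.7711; S(3,3) = 0.4081
  k=4: S(4,0) = 3.7851; S(4,1) = 2.0030; S(4,2) = 1.0600; S(4,3) = 0.5609; S(4,4) = 0.2969
Terminal payoffs V(N, i) = max(S_T - K, 0):
  V(4,0) = 2.765058; V(4,1) = 0.983038; V(4,2) = 0.040000; V(4,3) = 0.000000; V(4,4) = 0.000000
Backward induction: V(k, i) = exp(-r*dt) * [p * V(k+1, i) + (1-p) * V(k+1, i+1)]; then take max(V_cont, immediate exercise) for American.
  V(3,0) = exp(-r*dt) * [p*2.765058 + (1-p)*0.983038] = 1.749663; exercise = 1.733473; V(3,0) = max -> 1.749663
  V(3,1) = exp(-r*dt) * [p*0.983038 + (1-p)*0.040000] = 0.453318; exercise = 0.437127; V(3,1) = max -> 0.453318
  V(3,2) = exp(-r*dt) * [p*0.040000 + (1-p)*0.000000] = 0.017558; exercise = 0.000000; V(3,2) = max -> 0.017558
  V(3,3) = exp(-r*dt) * [p*0.000000 + (1-p)*0.000000] = 0.000000; exercise = 0.000000; V(3,3) = max -> 0.000000
  V(2,0) = exp(-r*dt) * [p*1.749663 + (1-p)*0.453318] = 1.015161; exercise = 0.983038; V(2,0) = max -> 1.015161
  V(2,1) = exp(-r*dt) * [p*0.453318 + (1-p)*0.017558] = 0.208559; exercise = 0.040000; V(2,1) = max -> 0.208559
  V(2,2) = exp(-r*dt) * [p*0.017558 + (1-p)*0.000000] = 0.007707; exercise = 0.000000; V(2,2) = max -> 0.007707
  V(1,0) = exp(-r*dt) * [p*1.015161 + (1-p)*0.208559] = 0.559312; exercise = 0.437127; V(1,0) = max -> 0.559312
  V(1,1) = exp(-r*dt) * [p*0.208559 + (1-p)*0.007707] = 0.095750; exercise = 0.000000; V(1,1) = max -> 0.095750
  V(0,0) = exp(-r*dt) * [p*0.559312 + (1-p)*0.095750] = 0.297713; exercise = 0.040000; V(0,0) = max -> 0.297713


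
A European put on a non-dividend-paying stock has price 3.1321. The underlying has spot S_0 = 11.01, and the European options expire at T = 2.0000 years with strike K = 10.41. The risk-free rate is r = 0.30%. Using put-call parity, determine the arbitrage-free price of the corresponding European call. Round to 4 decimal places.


Put-call parity: C - P = S_0 * exp(-qT) - K * exp(-rT).
S_0 * exp(-qT) = 11.0100 * 1.00000000 = 11.01000000
K * exp(-rT) = 10.4100 * 0.99401796 = 10.34772701
C = P + S*exp(-qT) - K*exp(-rT)
C = 3.1321 + 11.01000000 - 10.34772701 = 3.7944

Answer: Call price = 3.7944


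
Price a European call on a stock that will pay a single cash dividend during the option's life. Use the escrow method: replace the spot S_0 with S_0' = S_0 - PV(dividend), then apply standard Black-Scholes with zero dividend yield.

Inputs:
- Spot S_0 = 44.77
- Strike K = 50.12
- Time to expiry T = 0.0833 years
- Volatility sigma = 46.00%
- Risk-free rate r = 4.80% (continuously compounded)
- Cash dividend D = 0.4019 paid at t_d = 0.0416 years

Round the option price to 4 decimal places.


Answer: Price = 0.6407

Derivation:
PV(D) = D * exp(-r * t_d) = 0.4019 * 0.99800519 = 0.40109829
S_0' = S_0 - PV(D) = 44.7700 - 0.40109829 = 44.36890171
d1 = (ln(S_0'/K) + (r + sigma^2/2)*T) / (sigma*sqrt(T)) = -0.82153127
d2 = d1 - sigma*sqrt(T) = -0.95429527
exp(-rT) = 0.99600958
N(d1) = 0.20567186; N(d2) = 0.16996710
C = S_0' * N(d1) - K * exp(-rT) * N(d2) = 44.36890171 * 0.20567186 - 50.1200 * 0.99600958 * 0.16996710 = 0.6407


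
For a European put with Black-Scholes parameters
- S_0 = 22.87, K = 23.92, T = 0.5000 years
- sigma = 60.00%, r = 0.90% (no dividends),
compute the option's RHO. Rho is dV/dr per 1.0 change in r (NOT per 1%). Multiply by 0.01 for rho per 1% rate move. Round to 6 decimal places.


Answer: Rho = -7.390286

Derivation:
d1 = 0.1169344345; d2 = -0.3073296342
phi(d1) = 0.3962240820; exp(-qT) = 1.0000000000; exp(-rT) = 0.9955101098
N(-d2) = 0.6207037592
Rho = -K*T*exp(-rT)*N(-d2) = -23.9200 * 0.5000 * 0.9955101098 * 0.6207037592 = -7.390286


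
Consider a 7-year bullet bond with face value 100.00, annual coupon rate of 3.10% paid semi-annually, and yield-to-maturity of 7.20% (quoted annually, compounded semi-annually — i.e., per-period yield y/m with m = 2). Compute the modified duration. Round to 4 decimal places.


Coupon per period c = face * coupon_rate / m = 1.550000
Periods per year m = 2; per-period yield y/m = 0.036000
Number of cashflows N = 14
Cashflows (t years, CF_t, discount factor 1/(1+y/m)^(m*t), PV):
  t = 0.5000: CF_t = 1.550000, DF = 0.965251, PV = 1.496139
  t = 1.0000: CF_t = 1.550000, DF = 0.931709, PV = 1.444150
  t = 1.5000: CF_t = 1.550000, DF = 0.899333, PV = 1.393967
  t = 2.0000: CF_t = 1.550000, DF = 0.868082, PV = 1.345528
  t = 2.5000: CF_t = 1.550000, DF = 0.837917, PV = 1.298772
  t = 3.0000: CF_t = 1.550000, DF = 0.808801, PV = 1.253641
  t = 3.5000: CF_t = 1.550000, DF = 0.780696, PV = 1.210078
  t = 4.0000: CF_t = 1.550000, DF = 0.753567, PV = 1.168029
  t = 4.5000: CF_t = 1.550000, DF = 0.727381, PV = 1.127441
  t = 5.0000: CF_t = 1.550000, DF = 0.702106, PV = 1.088264
  t = 5.5000: CF_t = 1.550000, DF = 0.677708, PV = 1.050448
  t = 6.0000: CF_t = 1.550000, DF = 0.654158, PV = 1.013946
  t = 6.5000: CF_t = 1.550000, DF = 0.631427, PV = 0.978712
  t = 7.0000: CF_t = 101.550000, DF = 0.609486, PV = 61.893259
Price P = sum_t PV_t = 77.762372
First compute Macaulay numerator sum_t t * PV_t:
  t * PV_t at t = 0.5000: 0.748069
  t * PV_t at t = 1.0000: 1.444150
  t * PV_t at t = 1.5000: 2.090950
  t * PV_t at t = 2.0000: 2.691056
  t * PV_t at t = 2.5000: 3.246930
  t * PV_t at t = 3.0000: 3.760923
  t * PV_t at t = 3.5000: 4.235273
  t * PV_t at t = 4.0000: 4.672116
  t * PV_t at t = 4.5000: 5.073485
  t * PV_t at t = 5.0000: 5.441319
  t * PV_t at t = 5.5000: 5.777462
  t * PV_t at t = 6.0000: 6.083673
  t * PV_t at t = 6.5000: 6.361627
  t * PV_t at t = 7.0000: 433.252814
Macaulay duration D = 484.879848 / 77.762372 = 6.235405
Modified duration = D / (1 + y/m) = 6.235405 / (1 + 0.036000) = 6.018730

Answer: Modified duration = 6.0187


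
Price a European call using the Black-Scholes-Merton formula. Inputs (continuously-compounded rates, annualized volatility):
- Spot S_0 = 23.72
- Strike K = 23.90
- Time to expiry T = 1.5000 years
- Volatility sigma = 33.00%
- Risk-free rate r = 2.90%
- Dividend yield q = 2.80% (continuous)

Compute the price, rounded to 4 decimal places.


Answer: Price = 3.5848

Derivation:
d1 = (ln(S/K) + (r - q + 0.5*sigma^2) * T) / (sigma * sqrt(T)) = 0.18708934
d2 = d1 - sigma * sqrt(T) = -0.21707647
exp(-rT) = 0.95743255; exp(-qT) = 0.95886978
C = S_0 * exp(-qT) * N(d1) - K * exp(-rT) * N(d2)
N(d1) = 0.57420471; N(d2) = 0.41407438
C = 23.7200 * 0.95886978 * 0.57420471 - 23.9000 * 0.95743255 * 0.41407438 = 3.5848


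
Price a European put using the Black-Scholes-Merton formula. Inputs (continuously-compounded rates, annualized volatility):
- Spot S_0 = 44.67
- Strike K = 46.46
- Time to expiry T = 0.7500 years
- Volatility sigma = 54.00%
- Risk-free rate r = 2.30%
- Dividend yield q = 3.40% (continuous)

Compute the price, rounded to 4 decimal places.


d1 = (ln(S/K) + (r - q + 0.5*sigma^2) * T) / (sigma * sqrt(T)) = 0.13217132
d2 = d1 - sigma * sqrt(T) = -0.33548240
exp(-rT) = 0.98289793; exp(-qT) = 0.97482238
P = K * exp(-rT) * N(-d2) - S_0 * exp(-qT) * N(-d1)
N(-d1) = 0.44742439; N(-d2) = 0.63136939
P = 46.4600 * 0.98289793 * 0.63136939 - 44.6700 * 0.97482238 * 0.44742439 = 9.3485

Answer: Price = 9.3485


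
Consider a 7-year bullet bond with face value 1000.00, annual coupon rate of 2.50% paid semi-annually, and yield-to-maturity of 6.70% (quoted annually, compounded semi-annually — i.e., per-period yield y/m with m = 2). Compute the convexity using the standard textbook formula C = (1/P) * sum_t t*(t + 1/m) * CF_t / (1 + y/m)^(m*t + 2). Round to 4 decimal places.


Answer: Convexity = 43.3372

Derivation:
Coupon per period c = face * coupon_rate / m = 12.500000
Periods per year m = 2; per-period yield y/m = 0.033500
Number of cashflows N = 14
Cashflows (t years, CF_t, discount factor 1/(1+y/m)^(m*t), PV):
  t = 0.5000: CF_t = 12.500000, DF = 0.967586, PV = 12.094823
  t = 1.0000: CF_t = 12.500000, DF = 0.936222, PV = 11.702780
  t = 1.5000: CF_t = 12.500000, DF = 0.905876, PV = 11.323445
  t = 2.0000: CF_t = 12.500000, DF = 0.876512, PV = 10.956405
  t = 2.5000: CF_t = 12.500000, DF = 0.848101, PV = 10.601263
  t = 3.0000: CF_t = 12.500000, DF = 0.820611, PV = 10.257632
  t = 3.5000: CF_t = 12.500000, DF = 0.794011, PV = 9.925140
  t = 4.0000: CF_t = 12.500000, DF = 0.768274, PV = 9.603425
  t = 4.5000: CF_t = 12.500000, DF = 0.743371, PV = 9.292139
  t = 5.0000: CF_t = 12.500000, DF = 0.719275, PV = 8.990942
  t = 5.5000: CF_t = 12.500000, DF = 0.695961, PV = 8.699509
  t = 6.0000: CF_t = 12.500000, DF = 0.673402, PV = 8.417522
  t = 6.5000: CF_t = 12.500000, DF = 0.651574, PV = 8.144675
  t = 7.0000: CF_t = 1012.500000, DF = 0.630454, PV = 638.334472
Price P = sum_t PV_t = 768.344173
Convexity numerator sum_t t*(t + 1/m) * CF_t / (1+y/m)^(m*t + 2):
  t = 0.5000: term = 5.661722
  t = 1.0000: term = 16.434608
  t = 1.5000: term = 31.803789
  t = 2.0000: term = 51.288162
  t = 2.5000: term = 74.438551
  t = 3.0000: term = 100.835966
  t = 3.5000: term = 130.089942
  t = 4.0000: term = 161.836959
  t = 4.5000: term = 195.738944
  t = 5.0000: term = 231.481845
  t = 5.5000: term = 268.774276
  t = 6.0000: term = 307.346227
  t = 6.5000: term = 346.947846
  t = 7.0000: term = 31375.209897
Convexity = (1/P) * sum = 33297.888733 / 768.344173 = 43.337205


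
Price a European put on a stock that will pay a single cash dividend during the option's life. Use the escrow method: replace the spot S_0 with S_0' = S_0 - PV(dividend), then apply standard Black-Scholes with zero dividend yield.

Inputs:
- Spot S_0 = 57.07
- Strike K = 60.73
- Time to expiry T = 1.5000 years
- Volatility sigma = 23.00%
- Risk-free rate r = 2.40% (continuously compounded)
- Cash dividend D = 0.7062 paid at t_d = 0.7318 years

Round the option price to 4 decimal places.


Answer: Price = 7.6007

Derivation:
PV(D) = D * exp(-r * t_d) = 0.7062 * 0.98259013 = 0.69390515
S_0' = S_0 - PV(D) = 57.0700 - 0.69390515 = 56.37609485
d1 = (ln(S_0'/K) + (r + sigma^2/2)*T) / (sigma*sqrt(T)) = 0.00455253
d2 = d1 - sigma*sqrt(T) = -0.27713879
exp(-rT) = 0.96464029
N(-d1) = 0.49818381; N(-d2) = 0.60916323
P = K * exp(-rT) * N(-d2) - S_0' * N(-d1) = 60.7300 * 0.96464029 * 0.60916323 - 56.37609485 * 0.49818381 = 7.6007


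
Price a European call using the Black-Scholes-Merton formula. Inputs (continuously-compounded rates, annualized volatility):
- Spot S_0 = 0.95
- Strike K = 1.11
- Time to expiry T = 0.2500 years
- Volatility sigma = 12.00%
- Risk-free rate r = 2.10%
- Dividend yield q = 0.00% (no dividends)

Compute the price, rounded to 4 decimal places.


d1 = (ln(S/K) + (r - q + 0.5*sigma^2) * T) / (sigma * sqrt(T)) = -2.47672183
d2 = d1 - sigma * sqrt(T) = -2.53672183
exp(-rT) = 0.99476376; exp(-qT) = 1.00000000
C = S_0 * exp(-qT) * N(d1) - K * exp(-rT) * N(d2)
N(d1) = 0.00662976; N(d2) = 0.00559479
C = 0.9500 * 1.00000000 * 0.00662976 - 1.1100 * 0.99476376 * 0.00559479 = 0.0001

Answer: Price = 0.0001


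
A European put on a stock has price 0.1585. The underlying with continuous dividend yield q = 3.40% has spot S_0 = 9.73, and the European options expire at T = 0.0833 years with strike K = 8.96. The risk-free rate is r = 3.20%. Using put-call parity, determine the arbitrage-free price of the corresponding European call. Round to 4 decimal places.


Put-call parity: C - P = S_0 * exp(-qT) - K * exp(-rT).
S_0 * exp(-qT) = 9.7300 * 0.99717181 = 9.70248168
K * exp(-rT) = 8.9600 * 0.99733795 = 8.93614803
C = P + S*exp(-qT) - K*exp(-rT)
C = 0.1585 + 9.70248168 - 8.93614803 = 0.9248

Answer: Call price = 0.9248


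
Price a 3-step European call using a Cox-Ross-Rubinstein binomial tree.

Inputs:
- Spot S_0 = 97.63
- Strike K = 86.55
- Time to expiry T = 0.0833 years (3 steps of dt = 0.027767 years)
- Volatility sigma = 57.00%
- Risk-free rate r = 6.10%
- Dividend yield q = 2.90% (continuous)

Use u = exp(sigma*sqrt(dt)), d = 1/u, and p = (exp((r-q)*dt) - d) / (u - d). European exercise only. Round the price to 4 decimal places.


dt = T/N = 0.027767
u = exp(sigma*sqrt(dt)) = 1.099638; d = 1/u = 0.909390
p = (exp((r-q)*dt) - d) / (u - d) = 0.480945
Discount per step: exp(-r*dt) = 0.998308
Stock lattice S(k, i) with i counting down-moves:
  k=0: S(0,0) = 97.6300
  k=1: S(1,0) = 107.3577; S(1,1) = 88.7838
  k=2: S(2,0) = 118.0546; S(2,1) = 97.6300; S(2,2) = 80.7391
  k=3: S(3,0) = 129.8173; S(3,1) = 107.3577; S(3,2) = 88.7838; S(3,3) = 73.4233
Terminal payoffs V(N, i) = max(S_T - K, 0):
  V(3,0) = 43.267266; V(3,1) = 20.807654; V(3,2) = 2.233767; V(3,3) = 0.000000
Backward induction: V(k, i) = exp(-r*dt) * [p * V(k+1, i) + (1-p) * V(k+1, i+1)].
  V(2,0) = exp(-r*dt) * [p*43.267266 + (1-p)*20.807654] = 31.556000
  V(2,1) = exp(-r*dt) * [p*20.807654 + (1-p)*2.233767] = 11.147888
  V(2,2) = exp(-r*dt) * [p*2.233767 + (1-p)*0.000000] = 1.072501
  V(1,0) = exp(-r*dt) * [p*31.556000 + (1-p)*11.147888] = 20.927592
  V(1,1) = exp(-r*dt) * [p*11.147888 + (1-p)*1.072501] = 5.908193
  V(0,0) = exp(-r*dt) * [p*20.927592 + (1-p)*5.908193] = 13.109476

Answer: Price = V(0,0) = 13.1095


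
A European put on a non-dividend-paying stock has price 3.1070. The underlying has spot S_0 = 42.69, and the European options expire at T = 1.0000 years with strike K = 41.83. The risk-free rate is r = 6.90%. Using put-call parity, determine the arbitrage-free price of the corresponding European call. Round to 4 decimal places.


Answer: Call price = 6.7559

Derivation:
Put-call parity: C - P = S_0 * exp(-qT) - K * exp(-rT).
S_0 * exp(-qT) = 42.6900 * 1.00000000 = 42.69000000
K * exp(-rT) = 41.8300 * 0.93332668 = 39.04105503
C = P + S*exp(-qT) - K*exp(-rT)
C = 3.1070 + 42.69000000 - 39.04105503 = 6.7559


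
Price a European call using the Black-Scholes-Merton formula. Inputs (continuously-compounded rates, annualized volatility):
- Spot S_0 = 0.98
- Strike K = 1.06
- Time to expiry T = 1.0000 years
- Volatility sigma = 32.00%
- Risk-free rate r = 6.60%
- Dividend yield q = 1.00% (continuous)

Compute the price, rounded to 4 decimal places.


Answer: Price = 0.1140

Derivation:
d1 = (ln(S/K) + (r - q + 0.5*sigma^2) * T) / (sigma * sqrt(T)) = 0.08977620
d2 = d1 - sigma * sqrt(T) = -0.23022380
exp(-rT) = 0.93613086; exp(-qT) = 0.99004983
C = S_0 * exp(-qT) * N(d1) - K * exp(-rT) * N(d2)
N(d1) = 0.53576747; N(d2) = 0.40895894
C = 0.9800 * 0.99004983 * 0.53576747 - 1.0600 * 0.93613086 * 0.40895894 = 0.1140


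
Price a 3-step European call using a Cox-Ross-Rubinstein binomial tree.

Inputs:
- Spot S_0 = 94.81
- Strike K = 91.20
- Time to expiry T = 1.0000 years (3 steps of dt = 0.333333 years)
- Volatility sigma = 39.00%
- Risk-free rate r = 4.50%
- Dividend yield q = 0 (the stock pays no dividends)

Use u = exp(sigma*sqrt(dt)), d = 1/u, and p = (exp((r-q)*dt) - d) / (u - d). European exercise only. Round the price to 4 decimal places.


Answer: Price = V(0,0) = 19.2893

Derivation:
dt = T/N = 0.333333
u = exp(sigma*sqrt(dt)) = 1.252531; d = 1/u = 0.798383
p = (exp((r-q)*dt) - d) / (u - d) = 0.477223
Discount per step: exp(-r*dt) = 0.985112
Stock lattice S(k, i) with i counting down-moves:
  k=0: S(0,0) = 94.8100
  k=1: S(1,0) = 118.7525; S(1,1) = 75.6947
  k=2: S(2,0) = 148.7412; S(2,1) = 94.8100; S(2,2) = 60.4334
  k=3: S(3,0) = 186.3031; S(3,1) = 118.7525; S(3,2) = 75.6947; S(3,3) = 48.2490
Terminal payoffs V(N, i) = max(S_T - K, 0):
  V(3,0) = 95.103060; V(3,1) = 27.552500; V(3,2) = 0.000000; V(3,3) = 0.000000
Backward induction: V(k, i) = exp(-r*dt) * [p * V(k+1, i) + (1-p) * V(k+1, i+1)].
  V(2,0) = exp(-r*dt) * [p*95.103060 + (1-p)*27.552500] = 58.899023
  V(2,1) = exp(-r*dt) * [p*27.552500 + (1-p)*0.000000] = 12.952923
  V(2,2) = exp(-r*dt) * [p*0.000000 + (1-p)*0.000000] = 0.000000
  V(1,0) = exp(-r*dt) * [p*58.899023 + (1-p)*12.952923] = 34.360163
  V(1,1) = exp(-r*dt) * [p*12.952923 + (1-p)*0.000000] = 6.089401
  V(0,0) = exp(-r*dt) * [p*34.360163 + (1-p)*6.089401] = 19.289332


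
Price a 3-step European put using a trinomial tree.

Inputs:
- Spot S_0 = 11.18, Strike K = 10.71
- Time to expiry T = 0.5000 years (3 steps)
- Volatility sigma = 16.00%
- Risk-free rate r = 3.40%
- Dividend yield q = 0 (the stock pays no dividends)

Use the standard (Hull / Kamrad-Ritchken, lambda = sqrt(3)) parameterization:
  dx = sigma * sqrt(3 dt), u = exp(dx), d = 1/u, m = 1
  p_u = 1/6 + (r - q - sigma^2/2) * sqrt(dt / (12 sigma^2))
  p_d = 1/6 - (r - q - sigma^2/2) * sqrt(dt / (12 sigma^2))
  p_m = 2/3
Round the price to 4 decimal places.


dt = T/N = 0.166667; dx = sigma*sqrt(3*dt) = 0.113137
u = exp(dx) = 1.119785; d = 1/u = 0.893028
p_u = 0.182282, p_m = 0.666667, p_d = 0.151051
Discount per step: exp(-r*dt) = 0.994349
Stock lattice S(k, j) with j the centered position index:
  k=0: S(0,+0) = 11.1800
  k=1: S(1,-1) = 9.9841; S(1,+0) = 11.1800; S(1,+1) = 12.5192
  k=2: S(2,-2) = 8.9160; S(2,-1) = 9.9841; S(2,+0) = 11.1800; S(2,+1) = 12.5192; S(2,+2) = 14.0188
  k=3: S(3,-3) = 7.9623; S(3,-2) = 8.9160; S(3,-1) = 9.9841; S(3,+0) = 11.1800; S(3,+1) = 12.5192; S(3,+2) = 14.0188; S(3,+3) = 15.6981
Terminal payoffs V(N, j) = max(K - S_T, 0):
  V(3,-3) = 2.747721; V(3,-2) = 1.793956; V(3,-1) = 0.725944; V(3,+0) = 0.000000; V(3,+1) = 0.000000; V(3,+2) = 0.000000; V(3,+3) = 0.000000
Backward induction: V(k, j) = exp(-r*dt) * [p_u * V(k+1, j+1) + p_m * V(k+1, j) + p_d * V(k+1, j-1)]
  V(2,-2) = exp(-r*dt) * [p_u*0.725944 + p_m*1.793956 + p_d*2.747721] = 1.733494
  V(2,-1) = exp(-r*dt) * [p_u*0.000000 + p_m*0.725944 + p_d*1.793956] = 0.750677
  V(2,+0) = exp(-r*dt) * [p_u*0.000000 + p_m*0.000000 + p_d*0.725944] = 0.109035
  V(2,+1) = exp(-r*dt) * [p_u*0.000000 + p_m*0.000000 + p_d*0.000000] = 0.000000
  V(2,+2) = exp(-r*dt) * [p_u*0.000000 + p_m*0.000000 + p_d*0.000000] = 0.000000
  V(1,-1) = exp(-r*dt) * [p_u*0.109035 + p_m*0.750677 + p_d*1.733494] = 0.777753
  V(1,+0) = exp(-r*dt) * [p_u*0.000000 + p_m*0.109035 + p_d*0.750677] = 0.185029
  V(1,+1) = exp(-r*dt) * [p_u*0.000000 + p_m*0.000000 + p_d*0.109035] = 0.016377
  V(0,+0) = exp(-r*dt) * [p_u*0.016377 + p_m*0.185029 + p_d*0.777753] = 0.242441

Answer: Price = V(0,0) = 0.2424


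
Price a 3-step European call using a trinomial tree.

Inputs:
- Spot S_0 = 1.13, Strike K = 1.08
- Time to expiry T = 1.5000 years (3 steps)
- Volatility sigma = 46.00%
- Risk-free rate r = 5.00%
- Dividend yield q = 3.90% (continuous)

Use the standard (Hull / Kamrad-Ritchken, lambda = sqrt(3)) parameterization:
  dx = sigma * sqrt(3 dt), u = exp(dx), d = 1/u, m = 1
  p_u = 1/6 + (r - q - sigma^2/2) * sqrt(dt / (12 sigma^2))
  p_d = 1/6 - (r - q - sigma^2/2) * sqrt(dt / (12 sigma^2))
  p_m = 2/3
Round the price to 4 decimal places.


Answer: Price = V(0,0) = 0.2446

Derivation:
dt = T/N = 0.500000; dx = sigma*sqrt(3*dt) = 0.563383
u = exp(dx) = 1.756604; d = 1/u = 0.569280
p_u = 0.124599, p_m = 0.666667, p_d = 0.208734
Discount per step: exp(-r*dt) = 0.975310
Stock lattice S(k, j) with j the centered position index:
  k=0: S(0,+0) = 1.1300
  k=1: S(1,-1) = 0.6433; S(1,+0) = 1.1300; S(1,+1) = 1.9850
  k=2: S(2,-2) = 0.3662; S(2,-1) = 0.6433; S(2,+0) = 1.1300; S(2,+1) = 1.9850; S(2,+2) = 3.4868
  k=3: S(3,-3) = 0.2085; S(3,-2) = 0.3662; S(3,-1) = 0.6433; S(3,+0) = 1.1300; S(3,+1) = 1.9850; S(3,+2) = 3.4868; S(3,+3) = 6.1249
Terminal payoffs V(N, j) = max(S_T - K, 0):
  V(3,-3) = 0.000000; V(3,-2) = 0.000000; V(3,-1) = 0.000000; V(3,+0) = 0.050000; V(3,+1) = 0.904963; V(3,+2) = 2.406795; V(3,+3) = 5.044919
Backward induction: V(k, j) = exp(-r*dt) * [p_u * V(k+1, j+1) + p_m * V(k+1, j) + p_d * V(k+1, j-1)]
  V(2,-2) = exp(-r*dt) * [p_u*0.000000 + p_m*0.000000 + p_d*0.000000] = 0.000000
  V(2,-1) = exp(-r*dt) * [p_u*0.050000 + p_m*0.000000 + p_d*0.000000] = 0.006076
  V(2,+0) = exp(-r*dt) * [p_u*0.904963 + p_m*0.050000 + p_d*0.000000] = 0.142484
  V(2,+1) = exp(-r*dt) * [p_u*2.406795 + p_m*0.904963 + p_d*0.050000] = 0.891073
  V(2,+2) = exp(-r*dt) * [p_u*5.044919 + p_m*2.406795 + p_d*0.904963] = 2.362220
  V(1,-1) = exp(-r*dt) * [p_u*0.142484 + p_m*0.006076 + p_d*0.000000] = 0.021266
  V(1,+0) = exp(-r*dt) * [p_u*0.891073 + p_m*0.142484 + p_d*0.006076] = 0.202167
  V(1,+1) = exp(-r*dt) * [p_u*2.362220 + p_m*0.891073 + p_d*0.142484] = 0.895452
  V(0,+0) = exp(-r*dt) * [p_u*0.895452 + p_m*0.202167 + p_d*0.021266] = 0.244598


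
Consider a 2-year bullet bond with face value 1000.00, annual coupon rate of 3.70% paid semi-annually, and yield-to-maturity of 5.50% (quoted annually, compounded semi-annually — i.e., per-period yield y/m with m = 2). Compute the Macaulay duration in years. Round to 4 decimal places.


Answer: Macaulay duration = 1.9451 years

Derivation:
Coupon per period c = face * coupon_rate / m = 18.500000
Periods per year m = 2; per-period yield y/m = 0.027500
Number of cashflows N = 4
Cashflows (t years, CF_t, discount factor 1/(1+y/m)^(m*t), PV):
  t = 0.5000: CF_t = 18.500000, DF = 0.973236, PV = 18.004866
  t = 1.0000: CF_t = 18.500000, DF = 0.947188, PV = 17.522984
  t = 1.5000: CF_t = 18.500000, DF = 0.921838, PV = 17.053999
  t = 2.0000: CF_t = 1018.500000, DF = 0.897166, PV = 913.763300
Price P = sum_t PV_t = 966.345149
Macaulay numerator sum_t t * PV_t:
  t * PV_t at t = 0.5000: 9.002433
  t * PV_t at t = 1.0000: 17.522984
  t * PV_t at t = 1.5000: 25.580999
  t * PV_t at t = 2.0000: 1827.526600
Macaulay duration D = (sum_t t * PV_t) / P = 1879.633015 / 966.345149 = 1.945095


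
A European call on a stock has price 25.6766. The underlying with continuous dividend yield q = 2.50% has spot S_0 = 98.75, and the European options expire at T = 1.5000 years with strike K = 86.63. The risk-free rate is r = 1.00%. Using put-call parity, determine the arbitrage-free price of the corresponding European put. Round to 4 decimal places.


Answer: Put price = 15.9014

Derivation:
Put-call parity: C - P = S_0 * exp(-qT) - K * exp(-rT).
S_0 * exp(-qT) = 98.7500 * 0.96319442 = 95.11544875
K * exp(-rT) = 86.6300 * 0.98511194 = 85.34024733
P = C - S*exp(-qT) + K*exp(-rT)
P = 25.6766 - 95.11544875 + 85.34024733 = 15.9014


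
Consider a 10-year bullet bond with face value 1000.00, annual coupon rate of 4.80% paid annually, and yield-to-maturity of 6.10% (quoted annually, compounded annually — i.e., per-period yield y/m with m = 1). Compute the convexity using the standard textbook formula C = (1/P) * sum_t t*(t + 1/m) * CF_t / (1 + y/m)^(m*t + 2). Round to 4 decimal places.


Coupon per period c = face * coupon_rate / m = 48.000000
Periods per year m = 1; per-period yield y/m = 0.061000
Number of cashflows N = 10
Cashflows (t years, CF_t, discount factor 1/(1+y/m)^(m*t), PV):
  t = 1.0000: CF_t = 48.000000, DF = 0.942507, PV = 45.240339
  t = 2.0000: CF_t = 48.000000, DF = 0.888320, PV = 42.639340
  t = 3.0000: CF_t = 48.000000, DF = 0.837247, PV = 40.187879
  t = 4.0000: CF_t = 48.000000, DF = 0.789112, PV = 37.877360
  t = 5.0000: CF_t = 48.000000, DF = 0.743743, PV = 35.699680
  t = 6.0000: CF_t = 48.000000, DF = 0.700983, PV = 33.647200
  t = 7.0000: CF_t = 48.000000, DF = 0.660682, PV = 31.712724
  t = 8.0000: CF_t = 48.000000, DF = 0.622697, PV = 29.889467
  t = 9.0000: CF_t = 48.000000, DF = 0.586897, PV = 28.171034
  t = 10.0000: CF_t = 1048.000000, DF = 0.553154, PV = 579.705530
Price P = sum_t PV_t = 904.770553
Convexity numerator sum_t t*(t + 1/m) * CF_t / (1+y/m)^(m*t + 2):
  t = 1.0000: term = 80.375758
  t = 2.0000: term = 227.264160
  t = 3.0000: term = 428.396155
  t = 4.0000: term = 672.944007
  t = 5.0000: term = 951.381725
  t = 6.0000: term = 1255.357601
  t = 7.0000: term = 1577.577884
  t = 8.0000: term = 1911.700681
  t = 9.0000: term = 2252.239256
  t = 10.0000: term = 56646.014735
Convexity = (1/P) * sum = 66003.251962 / 904.770553 = 72.950265

Answer: Convexity = 72.9503


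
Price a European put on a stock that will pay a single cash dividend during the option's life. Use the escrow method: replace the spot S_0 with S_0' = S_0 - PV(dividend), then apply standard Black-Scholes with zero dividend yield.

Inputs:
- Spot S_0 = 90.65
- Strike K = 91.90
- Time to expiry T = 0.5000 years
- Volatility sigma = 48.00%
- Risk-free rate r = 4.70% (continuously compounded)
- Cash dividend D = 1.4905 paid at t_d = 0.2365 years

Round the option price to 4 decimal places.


Answer: Price = 12.3540

Derivation:
PV(D) = D * exp(-r * t_d) = 1.4905 * 0.98894605 = 1.47402409
S_0' = S_0 - PV(D) = 90.6500 - 1.47402409 = 89.17597591
d1 = (ln(S_0'/K) + (r + sigma^2/2)*T) / (sigma*sqrt(T)) = 0.15029156
d2 = d1 - sigma*sqrt(T) = -0.18911970
exp(-rT) = 0.97677397
N(-d1) = 0.44026730; N(-d2) = 0.57500050
P = K * exp(-rT) * N(-d2) - S_0' * N(-d1) = 91.9000 * 0.97677397 * 0.57500050 - 89.17597591 * 0.44026730 = 12.3540


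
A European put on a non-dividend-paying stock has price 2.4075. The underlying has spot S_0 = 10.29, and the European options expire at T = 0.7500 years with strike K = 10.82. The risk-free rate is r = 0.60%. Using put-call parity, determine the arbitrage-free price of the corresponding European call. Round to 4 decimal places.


Answer: Call price = 1.9261

Derivation:
Put-call parity: C - P = S_0 * exp(-qT) - K * exp(-rT).
S_0 * exp(-qT) = 10.2900 * 1.00000000 = 10.29000000
K * exp(-rT) = 10.8200 * 0.99551011 = 10.77141939
C = P + S*exp(-qT) - K*exp(-rT)
C = 2.4075 + 10.29000000 - 10.77141939 = 1.9261


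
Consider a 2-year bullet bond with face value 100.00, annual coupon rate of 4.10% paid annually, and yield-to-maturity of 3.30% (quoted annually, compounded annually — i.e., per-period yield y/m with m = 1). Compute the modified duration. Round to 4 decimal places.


Answer: Modified duration = 1.8983

Derivation:
Coupon per period c = face * coupon_rate / m = 4.100000
Periods per year m = 1; per-period yield y/m = 0.033000
Number of cashflows N = 2
Cashflows (t years, CF_t, discount factor 1/(1+y/m)^(m*t), PV):
  t = 1.0000: CF_t = 4.100000, DF = 0.968054, PV = 3.969022
  t = 2.0000: CF_t = 104.100000, DF = 0.937129, PV = 97.555124
Price P = sum_t PV_t = 101.524147
First compute Macaulay numerator sum_t t * PV_t:
  t * PV_t at t = 1.0000: 3.969022
  t * PV_t at t = 2.0000: 195.110249
Macaulay duration D = 199.079271 / 101.524147 = 1.960906
Modified duration = D / (1 + y/m) = 1.960906 / (1 + 0.033000) = 1.898263


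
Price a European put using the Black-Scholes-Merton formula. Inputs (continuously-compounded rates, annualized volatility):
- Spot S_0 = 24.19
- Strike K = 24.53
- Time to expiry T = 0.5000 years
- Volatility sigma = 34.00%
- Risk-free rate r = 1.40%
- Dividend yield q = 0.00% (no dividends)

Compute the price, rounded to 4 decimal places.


Answer: Price = 2.4080

Derivation:
d1 = (ln(S/K) + (r - q + 0.5*sigma^2) * T) / (sigma * sqrt(T)) = 0.09126863
d2 = d1 - sigma * sqrt(T) = -0.14914768
exp(-rT) = 0.99302444; exp(-qT) = 1.00000000
P = K * exp(-rT) * N(-d2) - S_0 * exp(-qT) * N(-d1)
N(-d1) = 0.46363957; N(-d2) = 0.55928145
P = 24.5300 * 0.99302444 * 0.55928145 - 24.1900 * 1.00000000 * 0.46363957 = 2.4080


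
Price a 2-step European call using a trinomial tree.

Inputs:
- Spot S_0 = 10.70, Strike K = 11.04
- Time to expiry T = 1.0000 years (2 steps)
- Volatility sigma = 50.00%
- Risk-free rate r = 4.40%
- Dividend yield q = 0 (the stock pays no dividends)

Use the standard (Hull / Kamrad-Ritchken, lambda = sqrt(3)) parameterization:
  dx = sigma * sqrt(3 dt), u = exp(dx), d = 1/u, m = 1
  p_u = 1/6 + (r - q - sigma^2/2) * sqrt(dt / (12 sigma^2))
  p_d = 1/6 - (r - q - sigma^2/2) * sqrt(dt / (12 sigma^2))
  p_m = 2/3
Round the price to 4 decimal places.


Answer: Price = V(0,0) = 1.9163

Derivation:
dt = T/N = 0.500000; dx = sigma*sqrt(3*dt) = 0.612372
u = exp(dx) = 1.844803; d = 1/u = 0.542063
p_u = 0.133599, p_m = 0.666667, p_d = 0.199735
Discount per step: exp(-r*dt) = 0.978240
Stock lattice S(k, j) with j the centered position index:
  k=0: S(0,+0) = 10.7000
  k=1: S(1,-1) = 5.8001; S(1,+0) = 10.7000; S(1,+1) = 19.7394
  k=2: S(2,-2) = 3.1440; S(2,-1) = 5.8001; S(2,+0) = 10.7000; S(2,+1) = 19.7394; S(2,+2) = 36.4153
Terminal payoffs V(N, j) = max(S_T - K, 0):
  V(2,-2) = 0.000000; V(2,-1) = 0.000000; V(2,+0) = 0.000000; V(2,+1) = 8.699391; V(2,+2) = 25.375285
Backward induction: V(k, j) = exp(-r*dt) * [p_u * V(k+1, j+1) + p_m * V(k+1, j) + p_d * V(k+1, j-1)]
  V(1,-1) = exp(-r*dt) * [p_u*0.000000 + p_m*0.000000 + p_d*0.000000] = 0.000000
  V(1,+0) = exp(-r*dt) * [p_u*8.699391 + p_m*0.000000 + p_d*0.000000] = 1.136936
  V(1,+1) = exp(-r*dt) * [p_u*25.375285 + p_m*8.699391 + p_d*0.000000] = 8.989730
  V(0,+0) = exp(-r*dt) * [p_u*8.989730 + p_m*1.136936 + p_d*0.000000] = 1.916346


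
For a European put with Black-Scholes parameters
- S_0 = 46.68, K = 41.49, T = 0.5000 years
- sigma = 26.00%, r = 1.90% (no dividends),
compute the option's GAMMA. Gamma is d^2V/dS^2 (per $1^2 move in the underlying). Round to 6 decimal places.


d1 = 0.7846893029; d2 = 0.6008415398
phi(d1) = 0.2932273054; exp(-qT) = 1.0000000000; exp(-rT) = 0.9905449824
Gamma = exp(-qT) * phi(d1) / (S * sigma * sqrt(T)) = 1.0000000000 * 0.2932273054 / (46.6800 * 0.2600 * 0.7071067812) = 0.034168

Answer: Gamma = 0.034168


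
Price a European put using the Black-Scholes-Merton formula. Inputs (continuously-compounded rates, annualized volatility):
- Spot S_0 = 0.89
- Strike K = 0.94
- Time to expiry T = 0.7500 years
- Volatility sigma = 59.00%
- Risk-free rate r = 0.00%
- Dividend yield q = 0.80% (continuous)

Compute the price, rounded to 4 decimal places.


d1 = (ln(S/K) + (r - q + 0.5*sigma^2) * T) / (sigma * sqrt(T)) = 0.13676173
d2 = d1 - sigma * sqrt(T) = -0.37419326
exp(-rT) = 1.00000000; exp(-qT) = 0.99401796
P = K * exp(-rT) * N(-d2) - S_0 * exp(-qT) * N(-d1)
N(-d1) = 0.44560957; N(-d2) = 0.64586973
P = 0.9400 * 1.00000000 * 0.64586973 - 0.8900 * 0.99401796 * 0.44560957 = 0.2129

Answer: Price = 0.2129


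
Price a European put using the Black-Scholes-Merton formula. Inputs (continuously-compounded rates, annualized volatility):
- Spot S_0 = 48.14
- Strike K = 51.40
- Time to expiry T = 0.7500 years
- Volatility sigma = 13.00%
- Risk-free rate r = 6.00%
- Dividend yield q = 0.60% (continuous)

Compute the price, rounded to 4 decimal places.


d1 = (ln(S/K) + (r - q + 0.5*sigma^2) * T) / (sigma * sqrt(T)) = -0.16598589
d2 = d1 - sigma * sqrt(T) = -0.27856920
exp(-rT) = 0.95599748; exp(-qT) = 0.99551011
P = K * exp(-rT) * N(-d2) - S_0 * exp(-qT) * N(-d1)
N(-d1) = 0.56591597; N(-d2) = 0.60971227
P = 51.4000 * 0.95599748 * 0.60971227 - 48.1400 * 0.99551011 * 0.56591597 = 2.8393

Answer: Price = 2.8393


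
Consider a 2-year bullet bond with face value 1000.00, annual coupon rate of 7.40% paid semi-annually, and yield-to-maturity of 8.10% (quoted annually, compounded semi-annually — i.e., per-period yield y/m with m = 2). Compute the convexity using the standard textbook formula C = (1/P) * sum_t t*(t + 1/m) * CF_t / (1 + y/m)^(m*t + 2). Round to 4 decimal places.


Coupon per period c = face * coupon_rate / m = 37.000000
Periods per year m = 2; per-period yield y/m = 0.040500
Number of cashflows N = 4
Cashflows (t years, CF_t, discount factor 1/(1+y/m)^(m*t), PV):
  t = 0.5000: CF_t = 37.000000, DF = 0.961076, PV = 35.559827
  t = 1.0000: CF_t = 37.000000, DF = 0.923668, PV = 34.175711
  t = 1.5000: CF_t = 37.000000, DF = 0.887715, PV = 32.845469
  t = 2.0000: CF_t = 1037.000000, DF = 0.853162, PV = 884.729316
Price P = sum_t PV_t = 987.310323
Convexity numerator sum_t t*(t + 1/m) * CF_t / (1+y/m)^(m*t + 2):
  t = 0.5000: term = 16.422735
  t = 1.0000: term = 47.350508
  t = 1.5000: term = 91.014913
  t = 2.0000: term = 4085.980159
Convexity = (1/P) * sum = 4240.768315 / 987.310323 = 4.295274

Answer: Convexity = 4.2953


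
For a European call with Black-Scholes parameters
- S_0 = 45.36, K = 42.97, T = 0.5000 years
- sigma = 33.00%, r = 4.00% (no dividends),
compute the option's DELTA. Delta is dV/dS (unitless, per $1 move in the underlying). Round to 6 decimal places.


Answer: Delta = 0.667983

Derivation:
d1 = 0.4343498183; d2 = 0.2010045805
phi(d1) = 0.3630305039; exp(-qT) = 1.0000000000; exp(-rT) = 0.9801986733
N(d1) = 0.6679827838
Delta = exp(-qT) * N(d1) = 1.0000000000 * 0.6679827838 = 0.667983


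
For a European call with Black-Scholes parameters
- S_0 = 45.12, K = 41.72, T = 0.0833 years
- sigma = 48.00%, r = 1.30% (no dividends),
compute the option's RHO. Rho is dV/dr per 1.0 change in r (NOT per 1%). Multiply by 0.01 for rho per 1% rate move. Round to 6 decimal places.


Answer: Rho = 2.405389

Derivation:
d1 = 0.6426041807; d2 = 0.5040678317
phi(d1) = 0.3245198415; exp(-qT) = 1.0000000000; exp(-rT) = 0.9989176861
N(d2) = 0.6928931444
Rho = K*T*exp(-rT)*N(d2) = 41.7200 * 0.0833 * 0.9989176861 * 0.6928931444 = 2.405389


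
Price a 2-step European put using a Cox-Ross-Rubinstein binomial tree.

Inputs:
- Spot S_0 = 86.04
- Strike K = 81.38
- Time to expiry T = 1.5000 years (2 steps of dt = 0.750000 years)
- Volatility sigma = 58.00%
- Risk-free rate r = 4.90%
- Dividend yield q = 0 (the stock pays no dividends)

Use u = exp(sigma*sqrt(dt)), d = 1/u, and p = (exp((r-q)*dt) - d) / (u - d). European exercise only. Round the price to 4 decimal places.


Answer: Price = V(0,0) = 15.9808

Derivation:
dt = T/N = 0.750000
u = exp(sigma*sqrt(dt)) = 1.652509; d = 1/u = 0.605140
p = (exp((r-q)*dt) - d) / (u - d) = 0.412742
Discount per step: exp(-r*dt) = 0.963917
Stock lattice S(k, i) with i counting down-moves:
  k=0: S(0,0) = 86.0400
  k=1: S(1,0) = 142.1819; S(1,1) = 52.0663
  k=2: S(2,0) = 234.9568; S(2,1) = 86.0400; S(2,2) = 31.5074
Terminal payoffs V(N, i) = max(K - S_T, 0):
  V(2,0) = 0.000000; V(2,1) = 0.000000; V(2,2) = 49.872587
Backward induction: V(k, i) = exp(-r*dt) * [p * V(k+1, i) + (1-p) * V(k+1, i+1)].
  V(1,0) = exp(-r*dt) * [p*0.000000 + (1-p)*0.000000] = 0.000000
  V(1,1) = exp(-r*dt) * [p*0.000000 + (1-p)*49.872587] = 28.231267
  V(0,0) = exp(-r*dt) * [p*0.000000 + (1-p)*28.231267] = 15.980812


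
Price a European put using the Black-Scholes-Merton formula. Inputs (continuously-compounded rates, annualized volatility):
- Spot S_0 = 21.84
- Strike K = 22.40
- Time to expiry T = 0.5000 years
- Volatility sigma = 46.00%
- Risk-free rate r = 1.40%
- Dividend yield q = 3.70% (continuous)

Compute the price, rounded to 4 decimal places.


Answer: Price = 3.2417

Derivation:
d1 = (ln(S/K) + (r - q + 0.5*sigma^2) * T) / (sigma * sqrt(T)) = 0.04944273
d2 = d1 - sigma * sqrt(T) = -0.27582639
exp(-rT) = 0.99302444; exp(-qT) = 0.98167007
P = K * exp(-rT) * N(-d2) - S_0 * exp(-qT) * N(-d1)
N(-d1) = 0.48028324; N(-d2) = 0.60865929
P = 22.4000 * 0.99302444 * 0.60865929 - 21.8400 * 0.98167007 * 0.48028324 = 3.2417


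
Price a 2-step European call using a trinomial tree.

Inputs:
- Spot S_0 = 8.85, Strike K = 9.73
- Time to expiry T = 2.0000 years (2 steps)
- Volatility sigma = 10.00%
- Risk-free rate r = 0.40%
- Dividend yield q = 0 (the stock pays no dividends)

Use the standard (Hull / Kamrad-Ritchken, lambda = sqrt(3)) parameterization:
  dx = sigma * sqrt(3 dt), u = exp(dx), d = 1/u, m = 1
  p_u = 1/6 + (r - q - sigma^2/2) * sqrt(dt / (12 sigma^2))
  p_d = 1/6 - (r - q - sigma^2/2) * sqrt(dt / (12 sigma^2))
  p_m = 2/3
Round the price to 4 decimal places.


dt = T/N = 1.000000; dx = sigma*sqrt(3*dt) = 0.173205
u = exp(dx) = 1.189110; d = 1/u = 0.840965
p_u = 0.163780, p_m = 0.666667, p_d = 0.169553
Discount per step: exp(-r*dt) = 0.996008
Stock lattice S(k, j) with j the centered position index:
  k=0: S(0,+0) = 8.8500
  k=1: S(1,-1) = 7.4425; S(1,+0) = 8.8500; S(1,+1) = 10.5236
  k=2: S(2,-2) = 6.2589; S(2,-1) = 7.4425; S(2,+0) = 8.8500; S(2,+1) = 10.5236; S(2,+2) = 12.5137
Terminal payoffs V(N, j) = max(S_T - K, 0):
  V(2,-2) = 0.000000; V(2,-1) = 0.000000; V(2,+0) = 0.000000; V(2,+1) = 0.793623; V(2,+2) = 2.783745
Backward induction: V(k, j) = exp(-r*dt) * [p_u * V(k+1, j+1) + p_m * V(k+1, j) + p_d * V(k+1, j-1)]
  V(1,-1) = exp(-r*dt) * [p_u*0.000000 + p_m*0.000000 + p_d*0.000000] = 0.000000
  V(1,+0) = exp(-r*dt) * [p_u*0.793623 + p_m*0.000000 + p_d*0.000000] = 0.129461
  V(1,+1) = exp(-r*dt) * [p_u*2.783745 + p_m*0.793623 + p_d*0.000000] = 0.981071
  V(0,+0) = exp(-r*dt) * [p_u*0.981071 + p_m*0.129461 + p_d*0.000000] = 0.246001

Answer: Price = V(0,0) = 0.2460


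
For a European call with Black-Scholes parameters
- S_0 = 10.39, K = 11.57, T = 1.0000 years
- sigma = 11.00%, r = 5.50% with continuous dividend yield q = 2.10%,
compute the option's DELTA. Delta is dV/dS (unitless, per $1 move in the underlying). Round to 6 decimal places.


Answer: Delta = 0.264059

Derivation:
d1 = -0.6138339645; d2 = -0.7238339645
phi(d1) = 0.3304385388; exp(-qT) = 0.9792189646; exp(-rT) = 0.9464851480
N(d1) = 0.2696625253
Delta = exp(-qT) * N(d1) = 0.9792189646 * 0.2696625253 = 0.264059


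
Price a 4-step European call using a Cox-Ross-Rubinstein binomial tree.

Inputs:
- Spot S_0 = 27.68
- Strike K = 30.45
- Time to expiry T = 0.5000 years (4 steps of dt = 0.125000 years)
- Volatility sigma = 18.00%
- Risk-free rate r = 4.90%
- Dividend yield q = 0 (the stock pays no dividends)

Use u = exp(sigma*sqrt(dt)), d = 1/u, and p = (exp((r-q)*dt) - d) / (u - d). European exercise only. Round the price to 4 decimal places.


dt = T/N = 0.125000
u = exp(sigma*sqrt(dt)) = 1.065708; d = 1/u = 0.938343
p = (exp((r-q)*dt) - d) / (u - d) = 0.532333
Discount per step: exp(-r*dt) = 0.993894
Stock lattice S(k, i) with i counting down-moves:
  k=0: S(0,0) = 27.6800
  k=1: S(1,0) = 29.4988; S(1,1) = 25.9733
  k=2: S(2,0) = 31.4371; S(2,1) = 27.6800; S(2,2) = 24.3719
  k=3: S(3,0) = 33.5028; S(3,1) = 29.4988; S(3,2) = 25.9733; S(3,3) = 22.8692
  k=4: S(4,0) = 35.7042; S(4,1) = 31.4371; S(4,2) = 27.6800; S(4,3) = 24.3719; S(4,4) = 21.4592
Terminal payoffs V(N, i) = max(S_T - K, 0):
  V(4,0) = 5.254209; V(4,1) = 0.987120; V(4,2) = 0.000000; V(4,3) = 0.000000; V(4,4) = 0.000000
Backward induction: V(k, i) = exp(-r*dt) * [p * V(k+1, i) + (1-p) * V(k+1, i+1)].
  V(3,0) = exp(-r*dt) * [p*5.254209 + (1-p)*0.987120] = 3.238734
  V(3,1) = exp(-r*dt) * [p*0.987120 + (1-p)*0.000000] = 0.522268
  V(3,2) = exp(-r*dt) * [p*0.000000 + (1-p)*0.000000] = 0.000000
  V(3,3) = exp(-r*dt) * [p*0.000000 + (1-p)*0.000000] = 0.000000
  V(2,0) = exp(-r*dt) * [p*3.238734 + (1-p)*0.522268] = 1.956314
  V(2,1) = exp(-r*dt) * [p*0.522268 + (1-p)*0.000000] = 0.276323
  V(2,2) = exp(-r*dt) * [p*0.000000 + (1-p)*0.000000] = 0.000000
  V(1,0) = exp(-r*dt) * [p*1.956314 + (1-p)*0.276323] = 1.163489
  V(1,1) = exp(-r*dt) * [p*0.276323 + (1-p)*0.000000] = 0.146198
  V(0,0) = exp(-r*dt) * [p*1.163489 + (1-p)*0.146198] = 0.683536

Answer: Price = V(0,0) = 0.6835
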